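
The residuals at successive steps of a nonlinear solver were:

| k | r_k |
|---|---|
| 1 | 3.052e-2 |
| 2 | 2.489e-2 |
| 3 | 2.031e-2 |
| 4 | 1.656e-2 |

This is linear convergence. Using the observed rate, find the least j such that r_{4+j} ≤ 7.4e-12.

106

Rate ρ ≈ r_4/r_3 = 1.656e-2/2.031e-2 = 0.8154.
After j more steps, r_{4+j} ≈ 1.656e-2·ρ^j; need ρ^j ≤ 7.4e-12/1.656e-2 = 4.4686e-10.
j ≥ ln(4.4686e-10)/ln(0.8154) = -21.5288/-0.20408 = 105.492.
So 106 more iterations are needed.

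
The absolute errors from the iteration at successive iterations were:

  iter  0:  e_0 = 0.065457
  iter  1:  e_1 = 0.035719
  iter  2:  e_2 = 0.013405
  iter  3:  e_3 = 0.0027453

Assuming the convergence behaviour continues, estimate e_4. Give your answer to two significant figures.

2.1e-4

First estimate the order: p ≈ ln(e_3/e_2) / ln(e_2/e_1) = ln(0.0027453/0.013405)/ln(0.013405/0.035719) = ln(0.204797)/ln(0.37529) ≈ 1.6180.
Then e_4 ≈ e_3·(e_3/e_2)^p = 0.0027453·(0.204797)^1.6180 = 0.0027453·0.0768638 ≈ 0.000211.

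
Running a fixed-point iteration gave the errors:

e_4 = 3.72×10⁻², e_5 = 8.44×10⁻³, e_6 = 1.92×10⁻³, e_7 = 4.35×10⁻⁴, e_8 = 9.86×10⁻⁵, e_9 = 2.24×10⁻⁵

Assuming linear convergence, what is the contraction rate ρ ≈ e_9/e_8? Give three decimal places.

ρ ≈ e_9/e_8 = 2.24×10⁻⁵/9.86×10⁻⁵ = 0.22718

0.227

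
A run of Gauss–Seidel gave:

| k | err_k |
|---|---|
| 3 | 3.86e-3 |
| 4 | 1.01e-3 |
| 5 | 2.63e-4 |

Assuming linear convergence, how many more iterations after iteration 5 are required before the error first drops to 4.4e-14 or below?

Rate ρ ≈ err_5/err_4 = 2.63e-4/1.01e-3 = 0.2604.
After j more steps, err_{5+j} ≈ 2.63e-4·ρ^j; need ρ^j ≤ 4.4e-14/2.63e-4 = 1.673e-10.
j ≥ ln(1.673e-10)/ln(0.2604) = -22.5112/-1.34554 = 16.730.
So 17 more iterations are needed.

17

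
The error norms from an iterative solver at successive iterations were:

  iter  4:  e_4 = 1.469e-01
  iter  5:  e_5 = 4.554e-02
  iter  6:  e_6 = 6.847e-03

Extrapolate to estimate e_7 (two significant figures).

3.2e-4

First estimate the order: p ≈ ln(e_6/e_5) / ln(e_5/e_4) = ln(6.847e-03/4.554e-02)/ln(4.554e-02/1.469e-01) = ln(0.150351)/ln(0.310007) ≈ 1.6179.
Then e_7 ≈ e_6·(e_6/e_5)^p = 6.847e-03·(0.150351)^1.6179 = 6.847e-03·0.0466273 ≈ 0.0003193.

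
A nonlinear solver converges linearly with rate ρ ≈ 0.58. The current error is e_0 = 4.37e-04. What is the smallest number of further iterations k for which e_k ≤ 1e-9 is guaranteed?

24

After k steps, e_k ≈ 4.37e-04·0.58^k.
Need 0.58^k ≤ 1e-9/4.37e-04 = 2.28833e-06.
k ≥ ln(2.28833e-06)/ln(0.58) = -12.9877/-0.54473 = 23.842.
Smallest integer k = 24.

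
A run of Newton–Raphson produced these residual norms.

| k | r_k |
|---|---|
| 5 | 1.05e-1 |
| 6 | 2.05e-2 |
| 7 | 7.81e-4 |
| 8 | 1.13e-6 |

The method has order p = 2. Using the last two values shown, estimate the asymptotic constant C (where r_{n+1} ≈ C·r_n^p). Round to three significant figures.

C ≈ r_8 / r_7^2
  = 1.13e-6 / (7.81e-4)^2
  = 1.13e-6 / 6.09961e-07 ≈ 1.8526

1.85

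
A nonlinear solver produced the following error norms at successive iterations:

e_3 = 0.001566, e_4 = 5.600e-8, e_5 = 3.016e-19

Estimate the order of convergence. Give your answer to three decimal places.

2.534

p ≈ ln(e_5/e_4) / ln(e_4/e_3)
  = ln(3.016e-19/5.600e-8) / ln(5.600e-8/0.001566)
  = ln(5.38571e-12) / ln(3.57599e-05)
  = -25.947272 / -10.238683 ≈ 2.534239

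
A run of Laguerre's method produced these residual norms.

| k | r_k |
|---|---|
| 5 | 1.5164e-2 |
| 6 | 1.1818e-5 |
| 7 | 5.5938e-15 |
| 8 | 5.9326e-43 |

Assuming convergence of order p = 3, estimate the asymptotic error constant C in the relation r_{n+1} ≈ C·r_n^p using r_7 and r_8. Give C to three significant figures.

3.39

C ≈ r_8 / r_7^3
  = 5.9326e-43 / (5.5938e-15)^3
  = 5.9326e-43 / 1.75033e-43 ≈ 3.3894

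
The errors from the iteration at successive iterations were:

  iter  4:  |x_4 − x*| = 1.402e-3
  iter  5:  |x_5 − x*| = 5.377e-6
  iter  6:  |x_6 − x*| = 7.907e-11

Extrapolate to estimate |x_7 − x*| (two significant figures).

1.7e-20

First estimate the order: p ≈ ln(|x_6 − x*|/|x_5 − x*|) / ln(|x_5 − x*|/|x_4 − x*|) = ln(7.907e-11/5.377e-6)/ln(5.377e-6/1.402e-3) = ln(1.47052e-05)/ln(0.00383524) ≈ 2.0000.
Then |x_7 − x*| ≈ |x_6 − x*|·(|x_6 − x*|/|x_5 − x*|)^p = 7.907e-11·(1.47052e-05)^2.0000 = 7.907e-11·2.16243e-10 ≈ 1.71e-20.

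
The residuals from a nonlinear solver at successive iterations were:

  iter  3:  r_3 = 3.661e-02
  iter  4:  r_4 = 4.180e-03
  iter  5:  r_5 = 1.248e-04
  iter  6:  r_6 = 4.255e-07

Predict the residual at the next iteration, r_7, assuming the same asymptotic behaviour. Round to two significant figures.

First estimate the order: p ≈ ln(r_6/r_5) / ln(r_5/r_4) = ln(4.255e-07/1.248e-04)/ln(1.248e-04/4.180e-03) = ln(0.00340946)/ln(0.0298565) ≈ 1.6180.
Then r_7 ≈ r_6·(r_6/r_5)^p = 4.255e-07·(0.00340946)^1.6180 = 4.255e-07·0.000101832 ≈ 4.333e-11.

4.3e-11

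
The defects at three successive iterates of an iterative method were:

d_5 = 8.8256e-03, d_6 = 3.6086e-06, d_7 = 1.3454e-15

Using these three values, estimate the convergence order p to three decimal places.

p ≈ ln(d_7/d_6) / ln(d_6/d_5)
  = ln(1.3454e-15/3.6086e-06) / ln(3.6086e-06/8.8256e-03)
  = ln(3.72832e-10) / ln(0.000408879)
  = -21.709893 / -7.802091 ≈ 2.782574

2.783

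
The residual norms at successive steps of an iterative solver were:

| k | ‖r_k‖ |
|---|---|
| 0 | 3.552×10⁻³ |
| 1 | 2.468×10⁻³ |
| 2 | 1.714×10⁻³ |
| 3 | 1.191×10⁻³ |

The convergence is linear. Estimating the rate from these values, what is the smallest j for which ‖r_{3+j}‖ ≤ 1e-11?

Rate ρ ≈ ‖r_3‖/‖r_2‖ = 1.191×10⁻³/1.714×10⁻³ = 0.6949.
After j more steps, ‖r_{3+j}‖ ≈ 1.191×10⁻³·ρ^j; need ρ^j ≤ 1e-11/1.191×10⁻³ = 8.39631e-09.
j ≥ ln(8.39631e-09)/ln(0.6949) = -18.5955/-0.36399 = 51.088.
So 52 more iterations are needed.

52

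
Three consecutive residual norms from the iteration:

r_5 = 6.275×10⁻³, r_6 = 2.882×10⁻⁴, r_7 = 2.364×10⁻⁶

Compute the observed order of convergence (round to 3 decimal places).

1.559

p ≈ ln(r_7/r_6) / ln(r_6/r_5)
  = ln(2.364×10⁻⁶/2.882×10⁻⁴) / ln(2.882×10⁻⁴/6.275×10⁻³)
  = ln(0.00820264) / ln(0.0459283)
  = -4.803299 / -3.080674 ≈ 1.559171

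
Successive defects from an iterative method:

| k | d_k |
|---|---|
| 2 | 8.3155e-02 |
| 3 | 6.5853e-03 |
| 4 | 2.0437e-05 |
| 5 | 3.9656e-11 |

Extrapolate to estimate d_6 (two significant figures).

3.9e-24

First estimate the order: p ≈ ln(d_5/d_4) / ln(d_4/d_3) = ln(3.9656e-11/2.0437e-05)/ln(2.0437e-05/6.5853e-03) = ln(1.9404e-06)/ln(0.00310343) ≈ 2.2774.
Then d_6 ≈ d_5·(d_5/d_4)^p = 3.9656e-11·(1.9404e-06)^2.2774 = 3.9656e-11·9.80039e-14 ≈ 3.886e-24.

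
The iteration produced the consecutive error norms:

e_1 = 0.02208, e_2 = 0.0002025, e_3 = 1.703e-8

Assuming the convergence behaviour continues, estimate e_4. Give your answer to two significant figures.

First estimate the order: p ≈ ln(e_3/e_2) / ln(e_2/e_1) = ln(1.703e-8/0.0002025)/ln(0.0002025/0.02208) = ln(8.40988e-05)/ln(0.0091712) ≈ 2.0000.
Then e_4 ≈ e_3·(e_3/e_2)^p = 1.703e-8·(8.40988e-05)^2.0000 = 1.703e-8·7.07261e-09 ≈ 1.204e-16.

1.2e-16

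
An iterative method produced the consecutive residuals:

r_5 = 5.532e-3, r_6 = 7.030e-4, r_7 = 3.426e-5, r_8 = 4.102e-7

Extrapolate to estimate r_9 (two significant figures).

First estimate the order: p ≈ ln(r_8/r_7) / ln(r_7/r_6) = ln(4.102e-7/3.426e-5)/ln(3.426e-5/7.030e-4) = ln(0.0119731)/ln(0.048734) ≈ 1.4646.
Then r_9 ≈ r_8·(r_8/r_7)^p = 4.102e-7·(0.0119731)^1.4646 = 4.102e-7·0.00153229 ≈ 6.285e-10.

6.3e-10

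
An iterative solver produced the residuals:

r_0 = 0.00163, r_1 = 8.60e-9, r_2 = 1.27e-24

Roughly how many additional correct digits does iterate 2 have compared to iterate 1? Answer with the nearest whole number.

16

Digits gained ≈ log₁₀(r_1/r_2) = log₁₀(8.60e-9/1.27e-24) = log₁₀(6.77165e+15) ≈ 15.831.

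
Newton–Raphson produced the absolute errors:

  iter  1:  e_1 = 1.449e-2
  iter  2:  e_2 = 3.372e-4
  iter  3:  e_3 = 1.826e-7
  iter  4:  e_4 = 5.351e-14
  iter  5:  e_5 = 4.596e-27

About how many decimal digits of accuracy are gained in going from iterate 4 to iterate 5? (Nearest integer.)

13

Digits gained ≈ log₁₀(e_4/e_5) = log₁₀(5.351e-14/4.596e-27) = log₁₀(1.16427e+13) ≈ 13.066.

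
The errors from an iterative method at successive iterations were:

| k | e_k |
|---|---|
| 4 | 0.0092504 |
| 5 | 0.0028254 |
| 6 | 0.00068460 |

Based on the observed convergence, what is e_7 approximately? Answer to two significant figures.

1.3e-4

First estimate the order: p ≈ ln(e_6/e_5) / ln(e_5/e_4) = ln(0.00068460/0.0028254)/ln(0.0028254/0.0092504) = ln(0.242302)/ln(0.305435) ≈ 1.1952.
Then e_7 ≈ e_6·(e_6/e_5)^p = 0.00068460·(0.242302)^1.1952 = 0.00068460·0.183731 ≈ 0.0001258.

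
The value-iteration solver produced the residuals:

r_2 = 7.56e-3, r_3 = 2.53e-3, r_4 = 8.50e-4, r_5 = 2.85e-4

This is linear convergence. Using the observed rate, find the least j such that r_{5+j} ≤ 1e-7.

8

Rate ρ ≈ r_5/r_4 = 2.85e-4/8.50e-4 = 0.3353.
After j more steps, r_{5+j} ≈ 2.85e-4·ρ^j; need ρ^j ≤ 1e-7/2.85e-4 = 0.000350877.
j ≥ ln(0.000350877)/ln(0.3353) = -7.9551/-1.09273 = 7.280.
So 8 more iterations are needed.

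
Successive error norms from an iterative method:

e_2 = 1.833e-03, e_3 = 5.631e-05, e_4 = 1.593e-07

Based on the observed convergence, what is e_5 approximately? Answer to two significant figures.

8.1e-12

First estimate the order: p ≈ ln(e_4/e_3) / ln(e_3/e_2) = ln(1.593e-07/5.631e-05)/ln(5.631e-05/1.833e-03) = ln(0.00282898)/ln(0.0307201) ≈ 1.6848.
Then e_5 ≈ e_4·(e_4/e_3)^p = 1.593e-07·(0.00282898)^1.6848 = 1.593e-07·5.08752e-05 ≈ 8.104e-12.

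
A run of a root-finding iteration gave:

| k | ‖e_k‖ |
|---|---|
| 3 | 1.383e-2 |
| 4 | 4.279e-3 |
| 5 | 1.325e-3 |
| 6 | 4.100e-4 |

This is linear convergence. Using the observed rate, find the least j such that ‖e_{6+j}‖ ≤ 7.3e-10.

Rate ρ ≈ ‖e_6‖/‖e_5‖ = 4.100e-4/1.325e-3 = 0.3094.
After j more steps, ‖e_{6+j}‖ ≈ 4.100e-4·ρ^j; need ρ^j ≤ 7.3e-10/4.100e-4 = 1.78049e-06.
j ≥ ln(1.78049e-06)/ln(0.3094) = -13.2386/-1.17312 = 11.285.
So 12 more iterations are needed.

12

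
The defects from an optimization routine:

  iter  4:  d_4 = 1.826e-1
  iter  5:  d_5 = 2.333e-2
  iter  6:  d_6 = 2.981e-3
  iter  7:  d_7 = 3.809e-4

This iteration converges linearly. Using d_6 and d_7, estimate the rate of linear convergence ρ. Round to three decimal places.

0.128

ρ ≈ d_7/d_6 = 3.809e-4/2.981e-3 = 0.12778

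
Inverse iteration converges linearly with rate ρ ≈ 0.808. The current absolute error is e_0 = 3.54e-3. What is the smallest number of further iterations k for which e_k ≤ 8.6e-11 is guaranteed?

83

After k steps, e_k ≈ 3.54e-3·0.808^k.
Need 0.808^k ≤ 8.6e-11/3.54e-3 = 2.42938e-08.
k ≥ ln(2.42938e-08)/ln(0.808) = -17.5330/-0.21319 = 82.241.
Smallest integer k = 83.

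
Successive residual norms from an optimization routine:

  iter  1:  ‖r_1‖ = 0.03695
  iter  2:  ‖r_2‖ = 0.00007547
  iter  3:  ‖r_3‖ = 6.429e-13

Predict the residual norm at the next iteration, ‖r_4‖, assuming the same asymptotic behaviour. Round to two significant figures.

4.0e-37

First estimate the order: p ≈ ln(‖r_3‖/‖r_2‖) / ln(‖r_2‖/‖r_1‖) = ln(6.429e-13/0.00007547)/ln(0.00007547/0.03695) = ln(8.51862e-09)/ln(0.00204249) ≈ 3.0000.
Then ‖r_4‖ ≈ ‖r_3‖·(‖r_3‖/‖r_2‖)^p = 6.429e-13·(8.51862e-09)^3.0000 = 6.429e-13·6.1817e-25 ≈ 3.974e-37.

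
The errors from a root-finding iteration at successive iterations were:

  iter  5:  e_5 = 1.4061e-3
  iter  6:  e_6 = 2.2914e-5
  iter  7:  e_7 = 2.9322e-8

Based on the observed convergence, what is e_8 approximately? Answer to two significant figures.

6.1e-13

First estimate the order: p ≈ ln(e_7/e_6) / ln(e_6/e_5) = ln(2.9322e-8/2.2914e-5)/ln(2.2914e-5/1.4061e-3) = ln(0.00127965)/ln(0.0162961) ≈ 1.6180.
Then e_8 ≈ e_7·(e_7/e_6)^p = 2.9322e-8·(0.00127965)^1.6180 = 2.9322e-8·2.0858e-05 ≈ 6.116e-13.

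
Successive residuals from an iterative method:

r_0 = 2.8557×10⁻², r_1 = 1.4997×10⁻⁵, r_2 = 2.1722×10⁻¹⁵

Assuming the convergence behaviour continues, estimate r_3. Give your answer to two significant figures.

First estimate the order: p ≈ ln(r_2/r_1) / ln(r_1/r_0) = ln(2.1722×10⁻¹⁵/1.4997×10⁻⁵)/ln(1.4997×10⁻⁵/2.8557×10⁻²) = ln(1.44842e-10)/ln(0.00052516) ≈ 3.0000.
Then r_3 ≈ r_2·(r_2/r_1)^p = 2.1722×10⁻¹⁵·(1.44842e-10)^3.0000 = 2.1722×10⁻¹⁵·3.03867e-30 ≈ 6.601e-45.

6.6e-45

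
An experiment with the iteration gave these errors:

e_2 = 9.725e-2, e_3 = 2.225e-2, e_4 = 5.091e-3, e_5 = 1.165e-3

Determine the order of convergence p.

1

Consecutive ratios: e_5/e_4 = 1.165e-3/5.091e-3 = 0.228835, e_4/e_3 = 5.091e-3/2.225e-2 = 0.228809.
p ≈ ln(0.228835)/ln(0.228809) = -1.4748/-1.4749 ≈ 1.00.
So the convergence is linear (order 1).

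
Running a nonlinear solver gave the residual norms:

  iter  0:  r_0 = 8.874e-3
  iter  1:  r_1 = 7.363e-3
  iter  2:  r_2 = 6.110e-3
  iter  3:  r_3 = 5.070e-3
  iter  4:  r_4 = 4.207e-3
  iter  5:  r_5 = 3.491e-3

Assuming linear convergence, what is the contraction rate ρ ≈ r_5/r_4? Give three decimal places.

ρ ≈ r_5/r_4 = 3.491e-3/4.207e-3 = 0.82981

0.830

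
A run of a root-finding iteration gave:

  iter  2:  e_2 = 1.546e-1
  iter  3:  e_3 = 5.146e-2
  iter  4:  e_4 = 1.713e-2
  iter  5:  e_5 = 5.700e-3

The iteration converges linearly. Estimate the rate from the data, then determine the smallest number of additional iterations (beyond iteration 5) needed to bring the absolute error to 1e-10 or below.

17

Rate ρ ≈ e_5/e_4 = 5.700e-3/1.713e-2 = 0.3327.
After j more steps, e_{5+j} ≈ 5.700e-3·ρ^j; need ρ^j ≤ 1e-10/5.700e-3 = 1.75439e-08.
j ≥ ln(1.75439e-08)/ln(0.3327) = -17.8586/-1.10051 = 16.228.
So 17 more iterations are needed.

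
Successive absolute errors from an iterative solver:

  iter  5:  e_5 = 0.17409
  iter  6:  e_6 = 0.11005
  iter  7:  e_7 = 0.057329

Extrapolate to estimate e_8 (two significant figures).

First estimate the order: p ≈ ln(e_7/e_6) / ln(e_6/e_5) = ln(0.057329/0.11005)/ln(0.11005/0.17409) = ln(0.520936)/ln(0.632144) ≈ 1.4219.
Then e_8 ≈ e_7·(e_7/e_6)^p = 0.057329·(0.520936)^1.4219 = 0.057329·0.395636 ≈ 0.02268.

2.3e-2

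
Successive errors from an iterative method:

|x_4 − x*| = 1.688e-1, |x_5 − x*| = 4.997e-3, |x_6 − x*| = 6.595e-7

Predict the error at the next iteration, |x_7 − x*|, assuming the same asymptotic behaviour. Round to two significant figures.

9.4e-17

First estimate the order: p ≈ ln(|x_6 − x*|/|x_5 − x*|) / ln(|x_5 − x*|/|x_4 − x*|) = ln(6.595e-7/4.997e-3)/ln(4.997e-3/1.688e-1) = ln(0.000131979)/ln(0.0296031) ≈ 2.5378.
Then |x_7 − x*| ≈ |x_6 − x*|·(|x_6 − x*|/|x_5 − x*|)^p = 6.595e-7·(0.000131979)^2.5378 = 6.595e-7·1.42763e-10 ≈ 9.415e-17.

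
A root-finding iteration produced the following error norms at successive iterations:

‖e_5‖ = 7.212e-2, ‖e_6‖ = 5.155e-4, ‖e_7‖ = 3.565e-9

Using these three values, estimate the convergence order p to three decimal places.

p ≈ ln(‖e_7‖/‖e_6‖) / ln(‖e_6‖/‖e_5‖)
  = ln(3.565e-9/5.155e-4) / ln(5.155e-4/7.212e-2)
  = ln(6.91562e-06) / ln(0.00714781)
  = -11.881728 / -4.940949 ≈ 2.404746

2.405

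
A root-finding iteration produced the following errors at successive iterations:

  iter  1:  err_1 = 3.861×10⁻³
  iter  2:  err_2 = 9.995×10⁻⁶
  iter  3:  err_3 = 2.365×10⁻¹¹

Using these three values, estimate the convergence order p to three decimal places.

p ≈ ln(err_3/err_2) / ln(err_2/err_1)
  = ln(2.365×10⁻¹¹/9.995×10⁻⁶) / ln(9.995×10⁻⁶/3.861×10⁻³)
  = ln(2.36618e-06) / ln(0.00258871)
  = -12.954234 / -5.956596 ≈ 2.174771

2.175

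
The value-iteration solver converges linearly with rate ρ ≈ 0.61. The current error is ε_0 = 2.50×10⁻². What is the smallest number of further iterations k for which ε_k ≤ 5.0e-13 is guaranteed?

50

After k steps, ε_k ≈ 2.50×10⁻²·0.61^k.
Need 0.61^k ≤ 5.0e-13/2.50×10⁻² = 2e-11.
k ≥ ln(2e-11)/ln(0.61) = -24.6353/-0.49430 = 49.839.
Smallest integer k = 50.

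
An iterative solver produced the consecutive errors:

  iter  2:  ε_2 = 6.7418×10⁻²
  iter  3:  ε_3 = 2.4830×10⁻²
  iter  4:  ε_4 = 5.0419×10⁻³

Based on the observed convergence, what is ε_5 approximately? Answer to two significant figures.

First estimate the order: p ≈ ln(ε_4/ε_3) / ln(ε_3/ε_2) = ln(5.0419×10⁻³/2.4830×10⁻²)/ln(2.4830×10⁻²/6.7418×10⁻²) = ln(0.203057)/ln(0.368299) ≈ 1.5961.
Then ε_5 ≈ ε_4·(ε_4/ε_3)^p = 5.0419×10⁻³·(0.203057)^1.5961 = 5.0419×10⁻³·0.0785035 ≈ 0.0003958.

4.0e-4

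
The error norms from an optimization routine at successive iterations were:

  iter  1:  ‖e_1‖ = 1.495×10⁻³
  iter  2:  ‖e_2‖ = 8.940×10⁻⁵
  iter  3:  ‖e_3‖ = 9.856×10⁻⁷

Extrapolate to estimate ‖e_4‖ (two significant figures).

7.3e-10

First estimate the order: p ≈ ln(‖e_3‖/‖e_2‖) / ln(‖e_2‖/‖e_1‖) = ln(9.856×10⁻⁷/8.940×10⁻⁵)/ln(8.940×10⁻⁵/1.495×10⁻³) = ln(0.0110246)/ln(0.0597993) ≈ 1.6003.
Then ‖e_4‖ ≈ ‖e_3‖·(‖e_3‖/‖e_2‖)^p = 9.856×10⁻⁷·(0.0110246)^1.6003 = 9.856×10⁻⁷·0.000736535 ≈ 7.259e-10.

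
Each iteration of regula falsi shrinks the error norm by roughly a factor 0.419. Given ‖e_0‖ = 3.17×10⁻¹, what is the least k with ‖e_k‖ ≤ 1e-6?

15

After k steps, ‖e_k‖ ≈ 3.17×10⁻¹·0.419^k.
Need 0.419^k ≤ 1e-6/3.17×10⁻¹ = 3.15457e-06.
k ≥ ln(3.15457e-06)/ln(0.419) = -12.6667/-0.86988 = 14.561.
Smallest integer k = 15.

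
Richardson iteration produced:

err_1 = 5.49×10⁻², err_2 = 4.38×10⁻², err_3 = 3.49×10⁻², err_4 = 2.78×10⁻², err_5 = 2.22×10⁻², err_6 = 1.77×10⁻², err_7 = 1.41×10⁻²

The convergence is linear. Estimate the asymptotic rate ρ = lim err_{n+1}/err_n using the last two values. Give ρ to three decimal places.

0.797

ρ ≈ err_7/err_6 = 1.41×10⁻²/1.77×10⁻² = 0.79661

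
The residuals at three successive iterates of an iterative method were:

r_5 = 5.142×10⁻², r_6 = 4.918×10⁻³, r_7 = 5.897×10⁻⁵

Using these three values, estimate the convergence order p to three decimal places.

p ≈ ln(r_7/r_6) / ln(r_6/r_5)
  = ln(5.897×10⁻⁵/4.918×10⁻³) / ln(4.918×10⁻³/5.142×10⁻²)
  = ln(0.0119906) / ln(0.0956437)
  = -4.423632 / -2.347125 ≈ 1.884702

1.885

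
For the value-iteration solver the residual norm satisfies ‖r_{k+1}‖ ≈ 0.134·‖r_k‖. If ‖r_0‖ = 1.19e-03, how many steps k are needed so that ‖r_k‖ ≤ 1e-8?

After k steps, ‖r_k‖ ≈ 1.19e-03·0.134^k.
Need 0.134^k ≤ 1e-8/1.19e-03 = 8.40336e-06.
k ≥ ln(8.40336e-06)/ln(0.134) = -11.6869/-2.00992 = 5.815.
Smallest integer k = 6.

6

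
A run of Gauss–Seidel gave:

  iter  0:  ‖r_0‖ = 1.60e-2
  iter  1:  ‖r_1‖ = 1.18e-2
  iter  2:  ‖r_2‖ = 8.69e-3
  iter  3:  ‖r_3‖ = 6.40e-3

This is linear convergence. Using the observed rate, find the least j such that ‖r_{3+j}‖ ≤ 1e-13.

Rate ρ ≈ ‖r_3‖/‖r_2‖ = 6.40e-3/8.69e-3 = 0.7365.
After j more steps, ‖r_{3+j}‖ ≈ 6.40e-3·ρ^j; need ρ^j ≤ 1e-13/6.40e-3 = 1.5625e-11.
j ≥ ln(1.5625e-11)/ln(0.7365) = -24.8821/-0.30585 = 81.354.
So 82 more iterations are needed.

82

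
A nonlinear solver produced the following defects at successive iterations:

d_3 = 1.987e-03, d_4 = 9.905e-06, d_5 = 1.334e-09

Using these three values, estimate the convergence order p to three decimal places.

1.681

p ≈ ln(d_5/d_4) / ln(d_4/d_3)
  = ln(1.334e-09/9.905e-06) / ln(9.905e-06/1.987e-03)
  = ln(0.000134679) / ln(0.0049849)
  = -8.912616 / -5.301342 ≈ 1.681200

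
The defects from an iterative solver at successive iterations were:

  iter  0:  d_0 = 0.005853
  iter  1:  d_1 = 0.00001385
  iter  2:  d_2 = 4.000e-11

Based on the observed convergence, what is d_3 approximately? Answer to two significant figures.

8.3e-23

First estimate the order: p ≈ ln(d_2/d_1) / ln(d_1/d_0) = ln(4.000e-11/0.00001385)/ln(0.00001385/0.005853) = ln(2.88809e-06)/ln(0.00236631) ≈ 2.1095.
Then d_3 ≈ d_2·(d_2/d_1)^p = 4.000e-11·(2.88809e-06)^2.1095 = 4.000e-11·2.06376e-12 ≈ 8.255e-23.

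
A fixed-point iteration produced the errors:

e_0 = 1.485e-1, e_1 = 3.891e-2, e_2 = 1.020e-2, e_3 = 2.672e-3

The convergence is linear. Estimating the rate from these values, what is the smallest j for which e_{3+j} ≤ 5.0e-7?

7

Rate ρ ≈ e_3/e_2 = 2.672e-3/1.020e-2 = 0.2620.
After j more steps, e_{3+j} ≈ 2.672e-3·ρ^j; need ρ^j ≤ 5.0e-7/2.672e-3 = 0.000187126.
j ≥ ln(0.000187126)/ln(0.2620) = -8.5837/-1.33941 = 6.409.
So 7 more iterations are needed.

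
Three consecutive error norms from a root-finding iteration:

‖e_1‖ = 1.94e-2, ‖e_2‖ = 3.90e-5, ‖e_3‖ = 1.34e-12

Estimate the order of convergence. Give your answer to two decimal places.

p ≈ ln(‖e_3‖/‖e_2‖) / ln(‖e_2‖/‖e_1‖)
  = ln(1.34e-12/3.90e-5) / ln(3.90e-5/1.94e-2)
  = ln(3.4359e-08) / ln(0.00201031)
  = -17.18640 / -6.20947 ≈ 2.76777

2.77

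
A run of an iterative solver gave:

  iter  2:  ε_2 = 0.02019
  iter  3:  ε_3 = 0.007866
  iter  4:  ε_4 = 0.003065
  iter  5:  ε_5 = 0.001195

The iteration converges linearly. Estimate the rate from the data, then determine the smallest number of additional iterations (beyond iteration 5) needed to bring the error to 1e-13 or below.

25

Rate ρ ≈ ε_5/ε_4 = 0.001195/0.003065 = 0.3899.
After j more steps, ε_{5+j} ≈ 0.001195·ρ^j; need ρ^j ≤ 1e-13/0.001195 = 8.3682e-11.
j ≥ ln(8.3682e-11)/ln(0.3899) = -23.2040/-0.94186 = 24.636.
So 25 more iterations are needed.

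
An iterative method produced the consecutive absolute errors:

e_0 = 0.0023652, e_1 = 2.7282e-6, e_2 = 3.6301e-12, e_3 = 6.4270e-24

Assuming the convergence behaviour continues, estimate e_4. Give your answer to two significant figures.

2.0e-47

First estimate the order: p ≈ ln(e_3/e_2) / ln(e_2/e_1) = ln(6.4270e-24/3.6301e-12)/ln(3.6301e-12/2.7282e-6) = ln(1.77047e-12)/ln(1.33058e-06) ≈ 2.0000.
Then e_4 ≈ e_3·(e_3/e_2)^p = 6.4270e-24·(1.77047e-12)^2.0000 = 6.4270e-24·3.13456e-24 ≈ 2.015e-47.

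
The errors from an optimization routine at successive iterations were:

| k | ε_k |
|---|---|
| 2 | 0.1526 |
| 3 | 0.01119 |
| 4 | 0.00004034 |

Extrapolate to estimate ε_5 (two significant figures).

2.2e-10

First estimate the order: p ≈ ln(ε_4/ε_3) / ln(ε_3/ε_2) = ln(0.00004034/0.01119)/ln(0.01119/0.1526) = ln(0.003605)/ln(0.073329) ≈ 2.1530.
Then ε_5 ≈ ε_4·(ε_4/ε_3)^p = 0.00004034·(0.003605)^2.1530 = 0.00004034·5.49562e-06 ≈ 2.217e-10.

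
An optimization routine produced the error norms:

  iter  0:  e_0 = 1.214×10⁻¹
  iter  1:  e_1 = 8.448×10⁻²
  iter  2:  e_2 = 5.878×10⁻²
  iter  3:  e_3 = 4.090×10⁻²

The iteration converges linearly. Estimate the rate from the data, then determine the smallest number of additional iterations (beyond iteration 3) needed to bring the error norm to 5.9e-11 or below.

Rate ρ ≈ e_3/e_2 = 4.090×10⁻²/5.878×10⁻² = 0.6958.
After j more steps, e_{3+j} ≈ 4.090×10⁻²·ρ^j; need ρ^j ≤ 5.9e-11/4.090×10⁻² = 1.44254e-09.
j ≥ ln(1.44254e-09)/ln(0.6958) = -20.3569/-0.36269 = 56.128.
So 57 more iterations are needed.

57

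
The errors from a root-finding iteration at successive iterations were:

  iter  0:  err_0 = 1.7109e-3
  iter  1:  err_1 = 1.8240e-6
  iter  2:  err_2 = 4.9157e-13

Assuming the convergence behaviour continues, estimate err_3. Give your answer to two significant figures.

First estimate the order: p ≈ ln(err_2/err_1) / ln(err_1/err_0) = ln(4.9157e-13/1.8240e-6)/ln(1.8240e-6/1.7109e-3) = ln(2.69501e-07)/ln(0.00106611) ≈ 2.2103.
Then err_3 ≈ err_2·(err_2/err_1)^p = 4.9157e-13·(2.69501e-07)^2.2103 = 4.9157e-13·3.01695e-15 ≈ 1.483e-27.

1.5e-27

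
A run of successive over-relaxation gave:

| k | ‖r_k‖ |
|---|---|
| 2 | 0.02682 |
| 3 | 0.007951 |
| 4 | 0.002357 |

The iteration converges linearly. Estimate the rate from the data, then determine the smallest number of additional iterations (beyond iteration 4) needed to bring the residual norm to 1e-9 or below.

Rate ρ ≈ ‖r_4‖/‖r_3‖ = 0.002357/0.007951 = 0.2964.
After j more steps, ‖r_{4+j}‖ ≈ 0.002357·ρ^j; need ρ^j ≤ 1e-9/0.002357 = 4.24268e-07.
j ≥ ln(4.24268e-07)/ln(0.2964) = -14.6729/-1.21605 = 12.066.
So 13 more iterations are needed.

13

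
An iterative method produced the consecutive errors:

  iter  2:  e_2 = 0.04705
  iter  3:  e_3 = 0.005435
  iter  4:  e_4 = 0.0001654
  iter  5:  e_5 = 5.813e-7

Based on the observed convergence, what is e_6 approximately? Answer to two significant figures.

6.2e-11

First estimate the order: p ≈ ln(e_5/e_4) / ln(e_4/e_3) = ln(5.813e-7/0.0001654)/ln(0.0001654/0.005435) = ln(0.00351451)/ln(0.0304324) ≈ 1.6181.
Then e_6 ≈ e_5·(e_5/e_4)^p = 5.813e-7·(0.00351451)^1.6181 = 5.813e-7·0.000106897 ≈ 6.214e-11.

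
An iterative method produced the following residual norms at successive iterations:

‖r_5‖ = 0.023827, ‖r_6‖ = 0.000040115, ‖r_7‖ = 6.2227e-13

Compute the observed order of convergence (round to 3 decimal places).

2.815

p ≈ ln(‖r_7‖/‖r_6‖) / ln(‖r_6‖/‖r_5‖)
  = ln(6.2227e-13/0.000040115) / ln(0.000040115/0.023827)
  = ln(1.55122e-08) / ln(0.00168359)
  = -17.981639 / -6.386827 ≈ 2.815426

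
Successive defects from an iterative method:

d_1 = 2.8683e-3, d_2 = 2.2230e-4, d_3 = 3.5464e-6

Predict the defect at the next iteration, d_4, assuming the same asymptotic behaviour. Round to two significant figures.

4.4e-9

First estimate the order: p ≈ ln(d_3/d_2) / ln(d_2/d_1) = ln(3.5464e-6/2.2230e-4)/ln(2.2230e-4/2.8683e-3) = ln(0.0159532)/ln(0.0775024) ≈ 1.6181.
Then d_4 ≈ d_3·(d_3/d_2)^p = 3.5464e-6·(0.0159532)^1.6181 = 3.5464e-6·0.00123603 ≈ 4.383e-09.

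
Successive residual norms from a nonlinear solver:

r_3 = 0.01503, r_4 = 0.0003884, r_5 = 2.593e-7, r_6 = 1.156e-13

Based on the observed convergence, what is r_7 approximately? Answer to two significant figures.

First estimate the order: p ≈ ln(r_6/r_5) / ln(r_5/r_4) = ln(1.156e-13/2.593e-7)/ln(2.593e-7/0.0003884) = ln(4.45816e-07)/ln(0.000667611) ≈ 2.0000.
Then r_7 ≈ r_6·(r_6/r_5)^p = 1.156e-13·(4.45816e-07)^2.0000 = 1.156e-13·1.98752e-13 ≈ 2.298e-26.

2.3e-26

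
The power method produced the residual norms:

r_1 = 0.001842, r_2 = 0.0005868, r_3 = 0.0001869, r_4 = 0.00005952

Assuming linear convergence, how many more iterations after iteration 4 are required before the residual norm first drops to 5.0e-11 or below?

Rate ρ ≈ r_4/r_3 = 0.00005952/0.0001869 = 0.3185.
After j more steps, r_{4+j} ≈ 0.00005952·ρ^j; need ρ^j ≤ 5.0e-11/0.00005952 = 8.40054e-07.
j ≥ ln(8.40054e-07)/ln(0.3185) = -13.9898/-1.14413 = 12.227.
So 13 more iterations are needed.

13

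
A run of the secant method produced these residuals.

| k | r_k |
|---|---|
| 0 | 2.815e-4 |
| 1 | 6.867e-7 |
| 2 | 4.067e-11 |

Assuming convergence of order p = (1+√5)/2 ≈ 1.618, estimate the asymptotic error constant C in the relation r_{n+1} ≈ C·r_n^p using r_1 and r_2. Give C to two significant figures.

0.38

C ≈ r_2 / r_1^1.618
  = 4.067e-11 / (6.867e-7)^1.618
  = 4.067e-11 / 1.06632e-10 ≈ 0.3814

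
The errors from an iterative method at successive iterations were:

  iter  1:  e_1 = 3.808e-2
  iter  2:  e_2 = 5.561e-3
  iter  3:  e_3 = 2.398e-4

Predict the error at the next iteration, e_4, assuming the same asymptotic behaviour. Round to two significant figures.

First estimate the order: p ≈ ln(e_3/e_2) / ln(e_2/e_1) = ln(2.398e-4/5.561e-3)/ln(5.561e-3/3.808e-2) = ln(0.0431217)/ln(0.146035) ≈ 1.6340.
Then e_4 ≈ e_3·(e_3/e_2)^p = 2.398e-4·(0.0431217)^1.6340 = 2.398e-4·0.00587615 ≈ 1.409e-06.

1.4e-6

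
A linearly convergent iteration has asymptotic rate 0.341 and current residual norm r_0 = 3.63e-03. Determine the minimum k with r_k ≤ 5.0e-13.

22

After k steps, r_k ≈ 3.63e-03·0.341^k.
Need 0.341^k ≤ 5.0e-13/3.63e-03 = 1.37741e-10.
k ≥ ln(1.37741e-10)/ln(0.341) = -22.7056/-1.07587 = 21.104.
Smallest integer k = 22.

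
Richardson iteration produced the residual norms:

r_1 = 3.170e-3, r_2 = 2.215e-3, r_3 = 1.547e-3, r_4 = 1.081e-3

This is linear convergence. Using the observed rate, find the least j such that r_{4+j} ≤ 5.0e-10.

Rate ρ ≈ r_4/r_3 = 1.081e-3/1.547e-3 = 0.6988.
After j more steps, r_{4+j} ≈ 1.081e-3·ρ^j; need ρ^j ≤ 5.0e-10/1.081e-3 = 4.62535e-07.
j ≥ ln(4.62535e-07)/ln(0.6988) = -14.5865/-0.35839 = 40.700.
So 41 more iterations are needed.

41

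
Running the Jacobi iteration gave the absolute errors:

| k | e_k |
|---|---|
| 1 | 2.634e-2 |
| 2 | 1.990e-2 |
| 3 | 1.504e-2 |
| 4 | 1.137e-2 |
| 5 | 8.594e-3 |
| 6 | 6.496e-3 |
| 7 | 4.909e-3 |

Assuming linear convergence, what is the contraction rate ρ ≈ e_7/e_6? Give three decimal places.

0.756

ρ ≈ e_7/e_6 = 4.909e-3/6.496e-3 = 0.75570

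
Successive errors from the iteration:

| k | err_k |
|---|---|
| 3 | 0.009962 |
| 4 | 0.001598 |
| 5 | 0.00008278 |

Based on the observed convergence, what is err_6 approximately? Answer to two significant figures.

6.9e-7

First estimate the order: p ≈ ln(err_5/err_4) / ln(err_4/err_3) = ln(0.00008278/0.001598)/ln(0.001598/0.009962) = ln(0.0518023)/ln(0.16041) ≈ 1.6176.
Then err_6 ≈ err_5·(err_5/err_4)^p = 0.00008278·(0.0518023)^1.6176 = 0.00008278·0.00832398 ≈ 6.891e-07.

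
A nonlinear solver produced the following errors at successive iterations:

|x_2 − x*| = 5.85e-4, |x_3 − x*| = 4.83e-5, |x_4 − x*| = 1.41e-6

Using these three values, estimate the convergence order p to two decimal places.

p ≈ ln(|x_4 − x*|/|x_3 − x*|) / ln(|x_3 − x*|/|x_2 − x*|)
  = ln(1.41e-6/4.83e-5) / ln(4.83e-5/5.85e-4)
  = ln(0.0291925) / ln(0.0825641)
  = -3.53384 / -2.49418 ≈ 1.41683

1.42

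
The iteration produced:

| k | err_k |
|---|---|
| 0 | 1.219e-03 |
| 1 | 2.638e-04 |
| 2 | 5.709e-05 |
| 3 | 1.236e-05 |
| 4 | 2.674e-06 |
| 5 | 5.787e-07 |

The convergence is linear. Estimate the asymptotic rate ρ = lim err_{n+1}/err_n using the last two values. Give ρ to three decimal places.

0.216

ρ ≈ err_5/err_4 = 5.787e-07/2.674e-06 = 0.21642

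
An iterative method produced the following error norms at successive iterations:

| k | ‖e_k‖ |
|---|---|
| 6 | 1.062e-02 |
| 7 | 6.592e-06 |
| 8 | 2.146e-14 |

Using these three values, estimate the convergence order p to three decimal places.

2.646

p ≈ ln(‖e_8‖/‖e_7‖) / ln(‖e_7‖/‖e_6‖)
  = ln(2.146e-14/6.592e-06) / ln(6.592e-06/1.062e-02)
  = ln(3.25546e-09) / ln(0.000620716)
  = -19.542932 / -7.384637 ≈ 2.646431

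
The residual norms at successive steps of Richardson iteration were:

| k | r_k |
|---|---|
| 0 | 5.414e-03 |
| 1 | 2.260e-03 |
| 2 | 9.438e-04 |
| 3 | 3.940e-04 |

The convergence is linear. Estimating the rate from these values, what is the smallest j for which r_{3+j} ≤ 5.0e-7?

Rate ρ ≈ r_3/r_2 = 3.940e-04/9.438e-04 = 0.4175.
After j more steps, r_{3+j} ≈ 3.940e-04·ρ^j; need ρ^j ≤ 5.0e-7/3.940e-04 = 0.00126904.
j ≥ ln(0.00126904)/ln(0.4175) = -6.6695/-0.87347 = 7.636.
So 8 more iterations are needed.

8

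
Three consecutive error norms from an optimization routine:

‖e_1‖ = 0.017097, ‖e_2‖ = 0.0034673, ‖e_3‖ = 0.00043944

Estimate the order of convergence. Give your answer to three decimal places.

p ≈ ln(‖e_3‖/‖e_2‖) / ln(‖e_2‖/‖e_1‖)
  = ln(0.00043944/0.0034673) / ln(0.0034673/0.017097)
  = ln(0.126738) / ln(0.202802)
  = -2.065633 / -1.595525 ≈ 1.294642

1.295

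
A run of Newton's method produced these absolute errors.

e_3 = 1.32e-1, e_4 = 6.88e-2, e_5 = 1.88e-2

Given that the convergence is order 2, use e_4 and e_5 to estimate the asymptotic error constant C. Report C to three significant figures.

3.97

C ≈ e_5 / e_4^2
  = 1.88e-2 / (6.88e-2)^2
  = 1.88e-2 / 0.00473344 ≈ 3.9717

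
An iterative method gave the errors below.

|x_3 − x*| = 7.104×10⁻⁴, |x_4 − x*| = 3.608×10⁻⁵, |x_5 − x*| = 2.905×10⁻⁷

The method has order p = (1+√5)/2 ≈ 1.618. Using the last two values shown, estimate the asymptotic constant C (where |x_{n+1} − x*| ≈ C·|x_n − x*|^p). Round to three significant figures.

4.48

C ≈ |x_5 − x*| / |x_4 − x*|^1.618
  = 2.905×10⁻⁷ / (3.608×10⁻⁵)^1.618
  = 2.905×10⁻⁷ / 6.48123e-08 ≈ 4.4822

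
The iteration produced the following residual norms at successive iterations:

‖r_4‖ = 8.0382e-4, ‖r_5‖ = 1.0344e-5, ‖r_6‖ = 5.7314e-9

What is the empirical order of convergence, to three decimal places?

p ≈ ln(‖r_6‖/‖r_5‖) / ln(‖r_5‖/‖r_4‖)
  = ln(5.7314e-9/1.0344e-5) / ln(1.0344e-5/8.0382e-4)
  = ln(0.00055408) / ln(0.0128686)
  = -7.498201 / -4.352965 ≈ 1.722550

1.723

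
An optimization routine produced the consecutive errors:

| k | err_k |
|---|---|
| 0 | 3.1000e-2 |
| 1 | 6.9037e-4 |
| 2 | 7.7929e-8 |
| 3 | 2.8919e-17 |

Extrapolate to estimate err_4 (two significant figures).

First estimate the order: p ≈ ln(err_3/err_2) / ln(err_2/err_1) = ln(2.8919e-17/7.7929e-8)/ln(7.7929e-8/6.9037e-4) = ln(3.71094e-10)/ln(0.00011288) ≈ 2.3891.
Then err_4 ≈ err_3·(err_3/err_2)^p = 2.8919e-17·(3.71094e-10)^2.3891 = 2.8919e-17·2.94818e-23 ≈ 8.526e-40.

8.5e-40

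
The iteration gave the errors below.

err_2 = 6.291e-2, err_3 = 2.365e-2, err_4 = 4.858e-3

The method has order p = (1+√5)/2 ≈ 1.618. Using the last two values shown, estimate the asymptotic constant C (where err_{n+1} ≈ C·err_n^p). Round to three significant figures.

C ≈ err_4 / err_3^1.618
  = 4.858e-3 / (2.365e-2)^1.618
  = 4.858e-3 / 0.00233808 ≈ 2.0778

2.08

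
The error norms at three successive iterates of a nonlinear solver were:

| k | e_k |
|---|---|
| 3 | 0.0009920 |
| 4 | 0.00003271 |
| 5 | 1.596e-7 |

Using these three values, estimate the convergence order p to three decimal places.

p ≈ ln(e_5/e_4) / ln(e_4/e_3)
  = ln(1.596e-7/0.00003271) / ln(0.00003271/0.0009920)
  = ln(0.00487924) / ln(0.0329738)
  = -5.322766 / -3.412042 ≈ 1.559994

1.560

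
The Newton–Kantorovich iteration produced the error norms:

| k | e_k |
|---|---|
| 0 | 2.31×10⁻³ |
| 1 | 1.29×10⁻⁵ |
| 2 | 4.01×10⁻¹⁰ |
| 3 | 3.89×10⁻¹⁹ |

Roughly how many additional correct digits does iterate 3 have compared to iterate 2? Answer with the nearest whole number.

Digits gained ≈ log₁₀(e_2/e_3) = log₁₀(4.01×10⁻¹⁰/3.89×10⁻¹⁹) = log₁₀(1.03085e+09) ≈ 9.013.

9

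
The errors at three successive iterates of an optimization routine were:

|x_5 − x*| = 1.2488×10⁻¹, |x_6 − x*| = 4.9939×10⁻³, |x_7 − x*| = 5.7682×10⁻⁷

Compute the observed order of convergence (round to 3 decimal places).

2.816

p ≈ ln(|x_7 − x*|/|x_6 − x*|) / ln(|x_6 − x*|/|x_5 − x*|)
  = ln(5.7682×10⁻⁷/4.9939×10⁻³) / ln(4.9939×10⁻³/1.2488×10⁻¹)
  = ln(0.000115505) / ln(0.0399896)
  = -9.066197 / -3.219136 ≈ 2.816345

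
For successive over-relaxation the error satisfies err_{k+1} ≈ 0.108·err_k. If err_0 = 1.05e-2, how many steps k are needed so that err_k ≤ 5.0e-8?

6

After k steps, err_k ≈ 1.05e-2·0.108^k.
Need 0.108^k ≤ 5.0e-8/1.05e-2 = 4.7619e-06.
k ≥ ln(4.7619e-06)/ln(0.108) = -12.2549/-2.22562 = 5.506.
Smallest integer k = 6.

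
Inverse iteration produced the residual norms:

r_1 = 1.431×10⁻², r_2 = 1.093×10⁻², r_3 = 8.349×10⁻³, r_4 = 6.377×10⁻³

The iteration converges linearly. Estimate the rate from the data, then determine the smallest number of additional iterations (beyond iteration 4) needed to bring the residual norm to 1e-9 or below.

Rate ρ ≈ r_4/r_3 = 6.377×10⁻³/8.349×10⁻³ = 0.7638.
After j more steps, r_{4+j} ≈ 6.377×10⁻³·ρ^j; need ρ^j ≤ 1e-9/6.377×10⁻³ = 1.56814e-07.
j ≥ ln(1.56814e-07)/ln(0.7638) = -15.6682/-0.26945 = 58.149.
So 59 more iterations are needed.

59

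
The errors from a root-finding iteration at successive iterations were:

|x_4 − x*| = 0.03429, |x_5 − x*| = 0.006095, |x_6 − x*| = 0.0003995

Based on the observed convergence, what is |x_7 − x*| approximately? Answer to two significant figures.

First estimate the order: p ≈ ln(|x_6 − x*|/|x_5 − x*|) / ln(|x_5 − x*|/|x_4 − x*|) = ln(0.0003995/0.006095)/ln(0.006095/0.03429) = ln(0.0655455)/ln(0.177749) ≈ 1.5775.
Then |x_7 − x*| ≈ |x_6 − x*|·(|x_6 − x*|/|x_5 − x*|)^p = 0.0003995·(0.0655455)^1.5775 = 0.0003995·0.0135861 ≈ 5.428e-06.

5.4e-6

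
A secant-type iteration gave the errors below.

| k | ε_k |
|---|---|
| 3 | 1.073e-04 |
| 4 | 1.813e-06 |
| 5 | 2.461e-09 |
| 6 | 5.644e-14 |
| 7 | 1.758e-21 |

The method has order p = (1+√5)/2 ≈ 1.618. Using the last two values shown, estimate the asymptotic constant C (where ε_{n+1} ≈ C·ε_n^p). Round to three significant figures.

C ≈ ε_7 / ε_6^1.618
  = 1.758e-21 / (5.644e-14)^1.618
  = 1.758e-21 / 3.66495e-22 ≈ 4.7968

4.80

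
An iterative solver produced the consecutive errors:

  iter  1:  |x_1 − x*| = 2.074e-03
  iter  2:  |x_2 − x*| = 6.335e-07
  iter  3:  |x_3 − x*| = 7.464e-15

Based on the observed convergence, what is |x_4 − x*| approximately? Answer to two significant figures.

9.7e-33

First estimate the order: p ≈ ln(|x_3 − x*|/|x_2 − x*|) / ln(|x_2 − x*|/|x_1 − x*|) = ln(7.464e-15/6.335e-07)/ln(6.335e-07/2.074e-03) = ln(1.17822e-08)/ln(0.000305448) ≈ 2.2557.
Then |x_4 − x*| ≈ |x_3 − x*|·(|x_3 − x*|/|x_2 − x*|)^p = 7.464e-15·(1.17822e-08)^2.2557 = 7.464e-15·1.30336e-18 ≈ 9.728e-33.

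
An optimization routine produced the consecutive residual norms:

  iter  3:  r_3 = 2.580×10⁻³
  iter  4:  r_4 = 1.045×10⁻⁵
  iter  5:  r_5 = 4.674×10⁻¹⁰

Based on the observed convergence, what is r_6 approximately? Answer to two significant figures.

5.8e-18

First estimate the order: p ≈ ln(r_5/r_4) / ln(r_4/r_3) = ln(4.674×10⁻¹⁰/1.045×10⁻⁵)/ln(1.045×10⁻⁵/2.580×10⁻³) = ln(4.47273e-05)/ln(0.00405039) ≈ 1.8179.
Then r_6 ≈ r_5·(r_5/r_4)^p = 4.674×10⁻¹⁰·(4.47273e-05)^1.8179 = 4.674×10⁻¹⁰·1.2393e-08 ≈ 5.792e-18.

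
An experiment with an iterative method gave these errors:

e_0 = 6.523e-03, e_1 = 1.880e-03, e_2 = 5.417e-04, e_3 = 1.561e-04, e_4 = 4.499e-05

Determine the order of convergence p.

1

Consecutive ratios: e_4/e_3 = 4.499e-05/1.561e-04 = 0.288213, e_3/e_2 = 1.561e-04/5.417e-04 = 0.288167.
p ≈ ln(0.288213)/ln(0.288167) = -1.2441/-1.2442 ≈ 1.00.
So the convergence is linear (order 1).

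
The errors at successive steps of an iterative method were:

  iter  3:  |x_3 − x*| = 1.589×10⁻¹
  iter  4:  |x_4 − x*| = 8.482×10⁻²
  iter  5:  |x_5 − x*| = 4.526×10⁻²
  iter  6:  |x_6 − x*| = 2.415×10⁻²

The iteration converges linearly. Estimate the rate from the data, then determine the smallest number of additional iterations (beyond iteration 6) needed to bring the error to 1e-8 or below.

Rate ρ ≈ |x_6 − x*|/|x_5 − x*| = 2.415×10⁻²/4.526×10⁻² = 0.5336.
After j more steps, |x_{6+j} − x*| ≈ 2.415×10⁻²·ρ^j; need ρ^j ≤ 1e-8/2.415×10⁻² = 4.14079e-07.
j ≥ ln(4.14079e-07)/ln(0.5336) = -14.6972/-0.62811 = 23.399.
So 24 more iterations are needed.

24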